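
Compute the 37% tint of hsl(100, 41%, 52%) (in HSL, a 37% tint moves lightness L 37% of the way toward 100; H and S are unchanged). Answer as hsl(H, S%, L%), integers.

hsl(100, 41%, 70%)

L moves 37% from 52 toward 100: 52 + 17.76 = 69.76 → 70.
H and S are unchanged.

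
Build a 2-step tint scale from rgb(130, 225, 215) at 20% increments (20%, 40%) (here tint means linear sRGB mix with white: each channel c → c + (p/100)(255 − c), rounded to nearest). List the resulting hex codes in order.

#9BE7DF, #B4EDE7

20%: (130 + 25 = 155→155, 225 + 6 = 231→231, 215 + 8 = 223→223) → #9BE7DF
40%: (130 + 50 = 180→180, 225 + 12 = 237→237, 215 + 16 = 231→231) → #B4EDE7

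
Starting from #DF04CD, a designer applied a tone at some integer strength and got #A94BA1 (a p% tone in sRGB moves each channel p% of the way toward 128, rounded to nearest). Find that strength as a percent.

57%

#DF04CD is rgb(223, 4, 205); #A94BA1 is rgb(169, 75, 161).
On the G channel (widest range): 75 ≈ 4 + (p/100)(128 − 4), so p ≈ 100×(75 − 4)/(128 − 4) = 7100/124 = 57.26.
p = 57 reproduces all three channels after rounding.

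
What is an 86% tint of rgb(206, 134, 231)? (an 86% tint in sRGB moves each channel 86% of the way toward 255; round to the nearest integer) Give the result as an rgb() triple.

Per channel, c → c + 0.86(255 − c):
  R: 206 + 42.14 = 248.14 → 248
  G: 134 + 0.86×(255−134) = 134 + 104.06 = 238.06 → 238
  B: 231 + 0.86×(255−231) = 231 + 20.64 = 251.64 → 252

rgb(248, 238, 252)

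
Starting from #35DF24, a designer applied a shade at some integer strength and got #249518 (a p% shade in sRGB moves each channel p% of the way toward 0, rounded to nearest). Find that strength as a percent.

33%

#35DF24 is rgb(53, 223, 36); #249518 is rgb(36, 149, 24).
On the G channel (widest range): 149 ≈ 223 + (p/100)(0 − 223), so p ≈ 100×(149 − 223)/(0 − 223) = -7400/-223 = 33.18.
p = 33 reproduces all three channels after rounding.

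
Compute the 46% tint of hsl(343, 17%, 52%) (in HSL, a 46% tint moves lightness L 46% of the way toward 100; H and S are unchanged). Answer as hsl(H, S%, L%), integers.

L moves 46% from 52 toward 100: 52 + 22.08 = 74.08 → 74.
H and S are unchanged.

hsl(343, 17%, 74%)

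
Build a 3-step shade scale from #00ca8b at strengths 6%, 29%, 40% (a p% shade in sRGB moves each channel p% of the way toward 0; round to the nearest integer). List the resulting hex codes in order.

#00be83, #008f63, #007953

#00ca8b is rgb(0, 202, 139).
6%: (0→0, 202 − 12.12 = 189.88→190, 139 − 8.34 = 130.66→131) → #00be83
29%: (0→0, 202 − 58.58 = 143.42→143, 139 − 40.31 = 98.69→99) → #008f63
40%: (0→0, 202 − 80.8 = 121.2→121, 139 − 55.6 = 83.4→83) → #007953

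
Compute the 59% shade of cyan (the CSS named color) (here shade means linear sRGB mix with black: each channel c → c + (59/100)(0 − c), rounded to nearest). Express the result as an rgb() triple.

CSS cyan is rgb(0, 255, 255).
A 59% shade moves each channel 59% toward 0:
  R: 0 + 0.59×(0−0) = 0 + 0 = 0 → 0
  G: 255 − 150.45 = 104.55 → 105
  B: 255 + 0.59×(0−255) = 255 − 150.45 = 104.55 → 105

rgb(0, 105, 105)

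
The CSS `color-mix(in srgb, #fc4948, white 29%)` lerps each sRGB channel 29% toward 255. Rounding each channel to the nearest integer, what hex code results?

#fc4948 is rgb(252, 73, 72).
Per channel, c → c + 0.29(255 − c):
  R: 252 + 0.87 = 252.87 → 253
  G: 73 + 0.29×(255−73) = 73 + 52.78 = 125.78 → 126
  B: 72 + 0.29×(255−72) = 72 + 53.07 = 125.07 → 125
rgb(253, 126, 125) = #fd7e7d.

#fd7e7d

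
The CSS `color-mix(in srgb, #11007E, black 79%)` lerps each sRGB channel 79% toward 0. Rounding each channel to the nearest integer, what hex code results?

#11007E is rgb(17, 0, 126).
Lerp each channel 79% toward 0:
  R: 17 + 0.79×(0−17) = 17 − 13.43 = 3.57 → 4
  G: 0 + 0 = 0 → 0
  B: 126 + 0.79×(0−126) = 126 − 99.54 = 26.46 → 26
rgb(4, 0, 26) = #04001A.

#04001A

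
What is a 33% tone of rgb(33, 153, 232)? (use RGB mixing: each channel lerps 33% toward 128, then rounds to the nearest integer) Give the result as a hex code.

#4091C6

Lerp each channel 33% toward 128:
  R: 33 + 31.35 = 64.35 → 64
  G: 153 + 0.33×(128−153) = 153 − 8.25 = 144.75 → 145
  B: 232 + 0.33×(128−232) = 232 − 34.32 = 197.68 → 198
rgb(64, 145, 198) = #4091C6.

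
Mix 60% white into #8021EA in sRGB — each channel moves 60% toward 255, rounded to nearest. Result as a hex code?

#8021EA is rgb(128, 33, 234).
Per channel, c → c + 0.6(255 − c):
  R: 128 + 76.2 = 204.2 → 204
  G: 33 + 133.2 = 166.2 → 166
  B: 234 + 0.6×(255−234) = 234 + 12.6 = 246.6 → 247
rgb(204, 166, 247) = #CCA6F7.

#CCA6F7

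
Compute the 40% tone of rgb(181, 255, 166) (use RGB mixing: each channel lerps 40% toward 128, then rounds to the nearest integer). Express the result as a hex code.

Per channel, c → c + 0.4(128 − c):
  R: 181 − 21.2 = 159.8 → 160
  G: 255 + 0.4×(128−255) = 255 − 50.8 = 204.2 → 204
  B: 166 − 15.2 = 150.8 → 151
rgb(160, 204, 151) = #a0cc97.

#a0cc97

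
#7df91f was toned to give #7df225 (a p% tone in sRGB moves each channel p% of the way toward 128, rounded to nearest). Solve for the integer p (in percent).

6%

#7df91f is rgb(125, 249, 31); #7df225 is rgb(125, 242, 37).
On the G channel (widest range): 242 ≈ 249 + (p/100)(128 − 249), so p ≈ 100×(242 − 249)/(128 − 249) = -700/-121 = 5.79.
p = 6 reproduces all three channels after rounding.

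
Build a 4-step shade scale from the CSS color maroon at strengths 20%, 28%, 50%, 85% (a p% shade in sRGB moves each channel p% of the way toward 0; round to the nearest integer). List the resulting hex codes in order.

#660000, #5C0000, #400000, #130000

CSS maroon is rgb(128, 0, 0).
20%: (128 − 25.6 = 102.4→102, 0→0, 0→0) → #660000
28%: (128 − 35.84 = 92.16→92, 0→0, 0→0) → #5C0000
50%: (128 − 64 = 64→64, 0→0, 0→0) → #400000
85%: (128 − 108.8 = 19.2→19, 0→0, 0→0) → #130000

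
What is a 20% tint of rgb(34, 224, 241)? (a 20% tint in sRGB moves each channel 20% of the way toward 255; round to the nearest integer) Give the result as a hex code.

#4EE6F4

Per channel, c → c + 0.2(255 − c):
  R: 34 + 44.2 = 78.2 → 78
  G: 224 + 0.2×(255−224) = 224 + 6.2 = 230.2 → 230
  B: 241 + 0.2×(255−241) = 241 + 2.8 = 243.8 → 244
rgb(78, 230, 244) = #4EE6F4.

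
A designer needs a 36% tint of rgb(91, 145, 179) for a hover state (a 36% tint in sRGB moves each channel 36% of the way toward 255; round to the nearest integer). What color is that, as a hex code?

#96b9ce

Per channel, c → c + 0.36(255 − c):
  R: 91 + 0.36×(255−91) = 91 + 59.04 = 150.04 → 150
  G: 145 + 39.6 = 184.6 → 185
  B: 179 + 0.36×(255−179) = 179 + 27.36 = 206.36 → 206
rgb(150, 185, 206) = #96b9ce.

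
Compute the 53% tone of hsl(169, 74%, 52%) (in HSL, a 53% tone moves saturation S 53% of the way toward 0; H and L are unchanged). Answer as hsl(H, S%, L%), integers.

hsl(169, 35%, 52%)

S moves 53% from 74 toward 0: 74 − 39.22 = 34.78 → 35.
H and L are unchanged.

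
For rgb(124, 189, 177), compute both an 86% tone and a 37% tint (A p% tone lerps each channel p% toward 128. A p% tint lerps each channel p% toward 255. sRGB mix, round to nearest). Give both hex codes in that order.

86% tone:
  R: 124 + 0.86×(128−124) = 124 + 3.44 = 127.44 → 127
  G: 189 − 52.46 = 136.54 → 137
  B: 177 + 0.86×(128−177) = 177 − 42.14 = 134.86 → 135
  → #7f8987
37% tint:
  R: 124 + 48.47 = 172.47 → 172
  G: 189 + 0.37×(255−189) = 189 + 24.42 = 213.42 → 213
  B: 177 + 28.86 = 205.86 → 206
  → #acd5ce

#7f8987, #acd5ce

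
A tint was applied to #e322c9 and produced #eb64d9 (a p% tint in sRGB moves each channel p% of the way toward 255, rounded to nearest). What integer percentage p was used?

30%

#e322c9 is rgb(227, 34, 201); #eb64d9 is rgb(235, 100, 217).
On the G channel (widest range): 100 ≈ 34 + (p/100)(255 − 34), so p ≈ 100×(100 − 34)/(255 − 34) = 6600/221 = 29.86.
p = 30 reproduces all three channels after rounding.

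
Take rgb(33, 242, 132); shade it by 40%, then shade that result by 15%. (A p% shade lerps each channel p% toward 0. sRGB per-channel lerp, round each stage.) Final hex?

Per channel, c → c + 0.4(0 − c):
  R: 33 + 0.4×(0−33) = 33 − 13.2 = 19.8 → 20
  G: 242 − 96.8 = 145.2 → 145
  B: 132 − 52.8 = 79.2 → 79
After the shade: rgb(20, 145, 79) = #14914F.
A 15% shade moves each channel 15% toward 0:
  R: 20 + 0.15×(0−20) = 20 − 3 = 17 → 17
  G: 145 − 21.75 = 123.25 → 123
  B: 79 − 11.85 = 67.15 → 67
rgb(17, 123, 67) = #117B43.

#117B43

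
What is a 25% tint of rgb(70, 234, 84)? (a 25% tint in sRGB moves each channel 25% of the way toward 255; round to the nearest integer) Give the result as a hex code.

#74EF7F

Per channel, c → c + 0.25(255 − c):
  R: 70 + 46.25 = 116.25 → 116
  G: 234 + 5.25 = 239.25 → 239
  B: 84 + 0.25×(255−84) = 84 + 42.75 = 126.75 → 127
rgb(116, 239, 127) = #74EF7F.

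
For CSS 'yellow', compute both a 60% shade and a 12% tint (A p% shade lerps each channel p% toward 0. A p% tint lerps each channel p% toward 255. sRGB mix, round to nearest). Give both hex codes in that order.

CSS yellow is rgb(255, 255, 0).
60% shade:
  R: 255 + 0.6×(0−255) = 255 − 153 = 102 → 102
  G: 255 − 153 = 102 → 102
  B: 0 + 0.6×(0−0) = 0 + 0 = 0 → 0
  → #666600
12% tint:
  R: 255 + 0 = 255 → 255
  G: 255 + 0 = 255 → 255
  B: 0 + 30.6 = 30.6 → 31
  → #FFFF1F

#666600, #FFFF1F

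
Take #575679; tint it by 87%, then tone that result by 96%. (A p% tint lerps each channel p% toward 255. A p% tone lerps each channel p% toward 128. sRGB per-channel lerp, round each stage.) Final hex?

#848484

#575679 is rgb(87, 86, 121).
An 87% tint moves each channel 87% toward 255:
  R: 87 + 0.87×(255−87) = 87 + 146.16 = 233.16 → 233
  G: 86 + 0.87×(255−86) = 86 + 147.03 = 233.03 → 233
  B: 121 + 116.58 = 237.58 → 238
After the tint: rgb(233, 233, 238) = #E9E9EE.
Per channel, c → c + 0.96(128 − c):
  R: 233 + 0.96×(128−233) = 233 − 100.8 = 132.2 → 132
  G: 233 + 0.96×(128−233) = 233 − 100.8 = 132.2 → 132
  B: 238 − 105.6 = 132.4 → 132
rgb(132, 132, 132) = #848484.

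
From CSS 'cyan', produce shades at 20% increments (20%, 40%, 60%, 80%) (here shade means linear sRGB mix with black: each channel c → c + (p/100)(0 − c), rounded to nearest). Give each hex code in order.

#00CCCC, #009999, #006666, #003333

CSS cyan is rgb(0, 255, 255).
20%: (0→0, 255 − 51 = 204→204, 255 − 51 = 204→204) → #00CCCC
40%: (0→0, 255 − 102 = 153→153, 255 − 102 = 153→153) → #009999
60%: (0→0, 255 − 153 = 102→102, 255 − 153 = 102→102) → #006666
80%: (0→0, 255 − 204 = 51→51, 255 − 204 = 51→51) → #003333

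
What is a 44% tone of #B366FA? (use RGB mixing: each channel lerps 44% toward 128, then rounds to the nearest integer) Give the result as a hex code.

#9D71C4

#B366FA is rgb(179, 102, 250).
A 44% tone moves each channel 44% toward 128:
  R: 179 + 0.44×(128−179) = 179 − 22.44 = 156.56 → 157
  G: 102 + 11.44 = 113.44 → 113
  B: 250 + 0.44×(128−250) = 250 − 53.68 = 196.32 → 196
rgb(157, 113, 196) = #9D71C4.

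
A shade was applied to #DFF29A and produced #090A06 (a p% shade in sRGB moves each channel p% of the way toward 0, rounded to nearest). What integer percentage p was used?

#DFF29A is rgb(223, 242, 154); #090A06 is rgb(9, 10, 6).
On the G channel (widest range): 10 ≈ 242 + (p/100)(0 − 242), so p ≈ 100×(10 − 242)/(0 − 242) = -23200/-242 = 95.87.
p = 96 reproduces all three channels after rounding.

96%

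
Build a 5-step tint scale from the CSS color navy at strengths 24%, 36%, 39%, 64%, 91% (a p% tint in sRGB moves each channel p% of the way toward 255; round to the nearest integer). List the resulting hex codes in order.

CSS navy is rgb(0, 0, 128).
24%: (0 + 61.2 = 61.2→61, 0 + 61.2 = 61.2→61, 128 + 30.48 = 158.48→158) → #3D3D9E
36%: (0 + 91.8 = 91.8→92, 0 + 91.8 = 91.8→92, 128 + 45.72 = 173.72→174) → #5C5CAE
39%: (0 + 99.45 = 99.45→99, 0 + 99.45 = 99.45→99, 128 + 49.53 = 177.53→178) → #6363B2
64%: (0 + 163.2 = 163.2→163, 0 + 163.2 = 163.2→163, 128 + 81.28 = 209.28→209) → #A3A3D1
91%: (0 + 232.05 = 232.05→232, 0 + 232.05 = 232.05→232, 128 + 115.57 = 243.57→244) → #E8E8F4

#3D3D9E, #5C5CAE, #6363B2, #A3A3D1, #E8E8F4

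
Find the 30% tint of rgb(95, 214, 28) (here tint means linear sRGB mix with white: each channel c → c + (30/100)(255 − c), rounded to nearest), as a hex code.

A 30% tint moves each channel 30% toward 255:
  R: 95 + 48 = 143 → 143
  G: 214 + 12.3 = 226.3 → 226
  B: 28 + 68.1 = 96.1 → 96
rgb(143, 226, 96) = #8fe260.

#8fe260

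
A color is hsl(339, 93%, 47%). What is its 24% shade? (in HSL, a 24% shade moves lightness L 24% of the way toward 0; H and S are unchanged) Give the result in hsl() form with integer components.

L moves 24% from 47 toward 0: 47 − 11.28 = 35.72 → 36.
H and S are unchanged.

hsl(339, 93%, 36%)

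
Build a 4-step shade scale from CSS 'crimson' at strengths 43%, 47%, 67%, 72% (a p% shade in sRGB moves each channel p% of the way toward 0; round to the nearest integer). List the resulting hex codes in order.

CSS crimson is rgb(220, 20, 60).
43%: (220 − 94.6 = 125.4→125, 20 − 8.6 = 11.4→11, 60 − 25.8 = 34.2→34) → #7D0B22
47%: (220 − 103.4 = 116.6→117, 20 − 9.4 = 10.6→11, 60 − 28.2 = 31.8→32) → #750B20
67%: (220 − 147.4 = 72.6→73, 20 − 13.4 = 6.6→7, 60 − 40.2 = 19.8→20) → #490714
72%: (220 − 158.4 = 61.6→62, 20 − 14.4 = 5.6→6, 60 − 43.2 = 16.8→17) → #3E0611

#7D0B22, #750B20, #490714, #3E0611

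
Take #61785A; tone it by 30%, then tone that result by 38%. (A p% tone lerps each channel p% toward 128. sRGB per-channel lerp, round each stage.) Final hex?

#727C6F

#61785A is rgb(97, 120, 90).
Per channel, c → c + 0.3(128 − c):
  R: 97 + 0.3×(128−97) = 97 + 9.3 = 106.3 → 106
  G: 120 + 0.3×(128−120) = 120 + 2.4 = 122.4 → 122
  B: 90 + 0.3×(128−90) = 90 + 11.4 = 101.4 → 101
After the tone: rgb(106, 122, 101) = #6A7A65.
Lerp each channel 38% toward 128:
  R: 106 + 0.38×(128−106) = 106 + 8.36 = 114.36 → 114
  G: 122 + 2.28 = 124.28 → 124
  B: 101 + 10.26 = 111.26 → 111
rgb(114, 124, 111) = #727C6F.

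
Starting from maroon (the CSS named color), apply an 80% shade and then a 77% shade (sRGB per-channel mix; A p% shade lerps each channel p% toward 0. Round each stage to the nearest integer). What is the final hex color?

CSS maroon is rgb(128, 0, 0).
An 80% shade moves each channel 80% toward 0:
  R: 128 − 102.4 = 25.6 → 26
  G: 0 + 0.8×(0−0) = 0 + 0 = 0 → 0
  B: 0 + 0.8×(0−0) = 0 + 0 = 0 → 0
After the shade: rgb(26, 0, 0) = #1a0000.
Per channel, c → c + 0.77(0 − c):
  R: 26 − 20.02 = 5.98 → 6
  G: 0 + 0 = 0 → 0
  B: 0 + 0.77×(0−0) = 0 + 0 = 0 → 0
rgb(6, 0, 0) = #060000.

#060000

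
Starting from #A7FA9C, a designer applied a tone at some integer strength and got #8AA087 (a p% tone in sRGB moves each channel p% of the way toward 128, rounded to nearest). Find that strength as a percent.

74%

#A7FA9C is rgb(167, 250, 156); #8AA087 is rgb(138, 160, 135).
On the G channel (widest range): 160 ≈ 250 + (p/100)(128 − 250), so p ≈ 100×(160 − 250)/(128 − 250) = -9000/-122 = 73.77.
p = 74 reproduces all three channels after rounding.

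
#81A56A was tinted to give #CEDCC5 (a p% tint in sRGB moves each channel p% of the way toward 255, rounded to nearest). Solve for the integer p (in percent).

#81A56A is rgb(129, 165, 106); #CEDCC5 is rgb(206, 220, 197).
On the B channel (widest range): 197 ≈ 106 + (p/100)(255 − 106), so p ≈ 100×(197 − 106)/(255 − 106) = 9100/149 = 61.07.
p = 61 reproduces all three channels after rounding.

61%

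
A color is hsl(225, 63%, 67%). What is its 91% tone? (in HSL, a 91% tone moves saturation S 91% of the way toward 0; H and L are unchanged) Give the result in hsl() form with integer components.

hsl(225, 6%, 67%)

S moves 91% from 63 toward 0: 63 − 57.33 = 5.67 → 6.
H and L are unchanged.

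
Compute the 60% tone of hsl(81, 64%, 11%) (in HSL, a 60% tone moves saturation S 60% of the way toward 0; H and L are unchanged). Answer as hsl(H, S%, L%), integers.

S moves 60% from 64 toward 0: 64 − 38.4 = 25.6 → 26.
H and L are unchanged.

hsl(81, 26%, 11%)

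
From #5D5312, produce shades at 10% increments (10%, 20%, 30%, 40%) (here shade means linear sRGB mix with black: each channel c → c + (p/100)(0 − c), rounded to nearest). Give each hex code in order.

#544B10, #4A420E, #413A0D, #38320B

#5D5312 is rgb(93, 83, 18).
10%: (93 − 9.3 = 83.7→84, 83 − 8.3 = 74.7→75, 18 − 1.8 = 16.2→16) → #544B10
20%: (93 − 18.6 = 74.4→74, 83 − 16.6 = 66.4→66, 18 − 3.6 = 14.4→14) → #4A420E
30%: (93 − 27.9 = 65.1→65, 83 − 24.9 = 58.1→58, 18 − 5.4 = 12.6→13) → #413A0D
40%: (93 − 37.2 = 55.8→56, 83 − 33.2 = 49.8→50, 18 − 7.2 = 10.8→11) → #38320B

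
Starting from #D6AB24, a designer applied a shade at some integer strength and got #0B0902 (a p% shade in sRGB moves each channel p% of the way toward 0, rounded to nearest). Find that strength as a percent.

95%

#D6AB24 is rgb(214, 171, 36); #0B0902 is rgb(11, 9, 2).
On the R channel (widest range): 11 ≈ 214 + (p/100)(0 − 214), so p ≈ 100×(11 − 214)/(0 − 214) = -20300/-214 = 94.86.
p = 95 reproduces all three channels after rounding.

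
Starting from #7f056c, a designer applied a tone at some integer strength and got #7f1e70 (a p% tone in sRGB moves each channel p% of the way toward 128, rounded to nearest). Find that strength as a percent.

20%

#7f056c is rgb(127, 5, 108); #7f1e70 is rgb(127, 30, 112).
On the G channel (widest range): 30 ≈ 5 + (p/100)(128 − 5), so p ≈ 100×(30 − 5)/(128 − 5) = 2500/123 = 20.33.
p = 20 reproduces all three channels after rounding.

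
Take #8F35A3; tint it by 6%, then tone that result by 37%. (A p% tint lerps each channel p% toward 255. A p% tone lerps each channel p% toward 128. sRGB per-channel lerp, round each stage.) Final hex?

#8E589A

#8F35A3 is rgb(143, 53, 163).
A 6% tint moves each channel 6% toward 255:
  R: 143 + 6.72 = 149.72 → 150
  G: 53 + 12.12 = 65.12 → 65
  B: 163 + 0.06×(255−163) = 163 + 5.52 = 168.52 → 169
After the tint: rgb(150, 65, 169) = #9641A9.
A 37% tone moves each channel 37% toward 128:
  R: 150 − 8.14 = 141.86 → 142
  G: 65 + 0.37×(128−65) = 65 + 23.31 = 88.31 → 88
  B: 169 − 15.17 = 153.83 → 154
rgb(142, 88, 154) = #8E589A.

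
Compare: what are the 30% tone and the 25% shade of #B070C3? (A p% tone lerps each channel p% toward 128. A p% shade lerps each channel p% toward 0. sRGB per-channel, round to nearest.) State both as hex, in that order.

#B070C3 is rgb(176, 112, 195).
30% tone:
  R: 176 + 0.3×(128−176) = 176 − 14.4 = 161.6 → 162
  G: 112 + 4.8 = 116.8 → 117
  B: 195 + 0.3×(128−195) = 195 − 20.1 = 174.9 → 175
  → #A275AF
25% shade:
  R: 176 − 44 = 132 → 132
  G: 112 − 28 = 84 → 84
  B: 195 + 0.25×(0−195) = 195 − 48.75 = 146.25 → 146
  → #845492

#A275AF, #845492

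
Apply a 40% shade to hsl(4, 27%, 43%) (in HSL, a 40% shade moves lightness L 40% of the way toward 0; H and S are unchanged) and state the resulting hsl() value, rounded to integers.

L moves 40% from 43 toward 0: 43 − 17.2 = 25.8 → 26.
H and S are unchanged.

hsl(4, 27%, 26%)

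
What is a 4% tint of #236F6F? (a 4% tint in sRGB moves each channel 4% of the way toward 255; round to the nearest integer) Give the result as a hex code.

#2C7575

#236F6F is rgb(35, 111, 111).
Lerp each channel 4% toward 255:
  R: 35 + 0.04×(255−35) = 35 + 8.8 = 43.8 → 44
  G: 111 + 0.04×(255−111) = 111 + 5.76 = 116.76 → 117
  B: 111 + 5.76 = 116.76 → 117
rgb(44, 117, 117) = #2C7575.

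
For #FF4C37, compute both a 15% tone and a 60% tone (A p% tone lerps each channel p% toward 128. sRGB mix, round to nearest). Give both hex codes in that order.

#EC5442, #B36B63

#FF4C37 is rgb(255, 76, 55).
15% tone:
  R: 255 − 19.05 = 235.95 → 236
  G: 76 + 0.15×(128−76) = 76 + 7.8 = 83.8 → 84
  B: 55 + 10.95 = 65.95 → 66
  → #EC5442
60% tone:
  R: 255 + 0.6×(128−255) = 255 − 76.2 = 178.8 → 179
  G: 76 + 31.2 = 107.2 → 107
  B: 55 + 43.8 = 98.8 → 99
  → #B36B63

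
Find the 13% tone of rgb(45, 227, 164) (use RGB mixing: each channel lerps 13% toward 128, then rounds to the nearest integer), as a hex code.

Per channel, c → c + 0.13(128 − c):
  R: 45 + 10.79 = 55.79 → 56
  G: 227 − 12.87 = 214.13 → 214
  B: 164 + 0.13×(128−164) = 164 − 4.68 = 159.32 → 159
rgb(56, 214, 159) = #38D69F.

#38D69F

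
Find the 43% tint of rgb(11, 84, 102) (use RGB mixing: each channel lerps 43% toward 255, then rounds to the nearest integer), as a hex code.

A 43% tint moves each channel 43% toward 255:
  R: 11 + 0.43×(255−11) = 11 + 104.92 = 115.92 → 116
  G: 84 + 73.53 = 157.53 → 158
  B: 102 + 0.43×(255−102) = 102 + 65.79 = 167.79 → 168
rgb(116, 158, 168) = #749ea8.

#749ea8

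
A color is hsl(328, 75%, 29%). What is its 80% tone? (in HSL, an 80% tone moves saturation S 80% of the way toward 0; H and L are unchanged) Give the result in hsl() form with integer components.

S moves 80% from 75 toward 0: 75 − 60 = 15 → 15.
H and L are unchanged.

hsl(328, 15%, 29%)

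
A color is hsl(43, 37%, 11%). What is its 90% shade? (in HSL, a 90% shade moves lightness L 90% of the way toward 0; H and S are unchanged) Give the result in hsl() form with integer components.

L moves 90% from 11 toward 0: 11 − 9.9 = 1.1 → 1.
H and S are unchanged.

hsl(43, 37%, 1%)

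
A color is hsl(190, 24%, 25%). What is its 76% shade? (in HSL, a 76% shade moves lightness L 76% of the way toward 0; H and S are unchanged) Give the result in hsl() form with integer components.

hsl(190, 24%, 6%)

L moves 76% from 25 toward 0: 25 − 19 = 6 → 6.
H and S are unchanged.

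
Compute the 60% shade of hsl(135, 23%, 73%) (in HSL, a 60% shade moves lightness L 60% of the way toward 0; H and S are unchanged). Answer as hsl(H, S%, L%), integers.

L moves 60% from 73 toward 0: 73 − 43.8 = 29.2 → 29.
H and S are unchanged.

hsl(135, 23%, 29%)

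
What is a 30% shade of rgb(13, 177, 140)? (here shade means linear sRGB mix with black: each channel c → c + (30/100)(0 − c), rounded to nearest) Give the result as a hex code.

#097c62

A 30% shade moves each channel 30% toward 0:
  R: 13 − 3.9 = 9.1 → 9
  G: 177 + 0.3×(0−177) = 177 − 53.1 = 123.9 → 124
  B: 140 + 0.3×(0−140) = 140 − 42 = 98 → 98
rgb(9, 124, 98) = #097c62.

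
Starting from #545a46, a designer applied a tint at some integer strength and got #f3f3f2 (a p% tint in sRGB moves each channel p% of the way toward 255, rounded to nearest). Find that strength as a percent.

93%

#545a46 is rgb(84, 90, 70); #f3f3f2 is rgb(243, 243, 242).
On the B channel (widest range): 242 ≈ 70 + (p/100)(255 − 70), so p ≈ 100×(242 − 70)/(255 − 70) = 17200/185 = 92.97.
p = 93 reproduces all three channels after rounding.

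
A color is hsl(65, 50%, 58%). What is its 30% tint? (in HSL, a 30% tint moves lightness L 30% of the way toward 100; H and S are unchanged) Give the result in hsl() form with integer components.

L moves 30% from 58 toward 100: 58 + 12.6 = 70.6 → 71.
H and S are unchanged.

hsl(65, 50%, 71%)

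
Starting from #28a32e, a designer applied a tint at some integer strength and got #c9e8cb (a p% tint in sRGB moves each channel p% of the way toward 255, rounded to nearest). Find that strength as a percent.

75%

#28a32e is rgb(40, 163, 46); #c9e8cb is rgb(201, 232, 203).
On the R channel (widest range): 201 ≈ 40 + (p/100)(255 − 40), so p ≈ 100×(201 − 40)/(255 − 40) = 16100/215 = 74.88.
p = 75 reproduces all three channels after rounding.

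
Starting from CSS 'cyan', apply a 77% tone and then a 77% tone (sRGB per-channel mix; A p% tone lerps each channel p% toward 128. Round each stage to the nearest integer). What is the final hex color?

CSS cyan is rgb(0, 255, 255).
Per channel, c → c + 0.77(128 − c):
  R: 0 + 0.77×(128−0) = 0 + 98.56 = 98.56 → 99
  G: 255 − 97.79 = 157.21 → 157
  B: 255 + 0.77×(128−255) = 255 − 97.79 = 157.21 → 157
After the tone: rgb(99, 157, 157) = #639d9d.
Per channel, c → c + 0.77(128 − c):
  R: 99 + 22.33 = 121.33 → 121
  G: 157 − 22.33 = 134.67 → 135
  B: 157 + 0.77×(128−157) = 157 − 22.33 = 134.67 → 135
rgb(121, 135, 135) = #798787.

#798787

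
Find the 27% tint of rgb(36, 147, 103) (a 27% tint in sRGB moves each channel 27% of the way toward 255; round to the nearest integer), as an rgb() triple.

Lerp each channel 27% toward 255:
  R: 36 + 0.27×(255−36) = 36 + 59.13 = 95.13 → 95
  G: 147 + 0.27×(255−147) = 147 + 29.16 = 176.16 → 176
  B: 103 + 0.27×(255−103) = 103 + 41.04 = 144.04 → 144

rgb(95, 176, 144)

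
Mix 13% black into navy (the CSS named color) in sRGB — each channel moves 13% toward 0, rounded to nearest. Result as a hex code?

#00006F

CSS navy is rgb(0, 0, 128).
Per channel, c → c + 0.13(0 − c):
  R: 0 + 0.13×(0−0) = 0 + 0 = 0 → 0
  G: 0 + 0.13×(0−0) = 0 + 0 = 0 → 0
  B: 128 − 16.64 = 111.36 → 111
rgb(0, 0, 111) = #00006F.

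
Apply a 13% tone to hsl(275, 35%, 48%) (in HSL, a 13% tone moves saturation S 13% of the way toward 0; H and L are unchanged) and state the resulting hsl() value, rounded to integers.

S moves 13% from 35 toward 0: 35 − 4.55 = 30.45 → 30.
H and L are unchanged.

hsl(275, 30%, 48%)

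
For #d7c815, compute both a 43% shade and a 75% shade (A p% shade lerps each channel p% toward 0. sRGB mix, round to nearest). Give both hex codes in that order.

#7b720c, #363205

#d7c815 is rgb(215, 200, 21).
43% shade:
  R: 215 − 92.45 = 122.55 → 123
  G: 200 − 86 = 114 → 114
  B: 21 + 0.43×(0−21) = 21 − 9.03 = 11.97 → 12
  → #7b720c
75% shade:
  R: 215 − 161.25 = 53.75 → 54
  G: 200 + 0.75×(0−200) = 200 − 150 = 50 → 50
  B: 21 + 0.75×(0−21) = 21 − 15.75 = 5.25 → 5
  → #363205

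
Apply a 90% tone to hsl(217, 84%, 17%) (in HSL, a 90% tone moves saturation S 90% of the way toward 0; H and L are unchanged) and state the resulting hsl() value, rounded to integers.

S moves 90% from 84 toward 0: 84 − 75.6 = 8.4 → 8.
H and L are unchanged.

hsl(217, 8%, 17%)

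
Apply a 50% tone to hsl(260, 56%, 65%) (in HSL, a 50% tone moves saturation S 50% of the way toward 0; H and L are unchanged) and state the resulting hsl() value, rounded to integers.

hsl(260, 28%, 65%)

S moves 50% from 56 toward 0: 56 − 28 = 28 → 28.
H and L are unchanged.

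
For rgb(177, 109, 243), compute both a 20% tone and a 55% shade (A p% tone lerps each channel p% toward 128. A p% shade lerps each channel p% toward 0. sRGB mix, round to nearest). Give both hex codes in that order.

#a771dc, #50316d

20% tone:
  R: 177 − 9.8 = 167.2 → 167
  G: 109 + 3.8 = 112.8 → 113
  B: 243 + 0.2×(128−243) = 243 − 23 = 220 → 220
  → #a771dc
55% shade:
  R: 177 + 0.55×(0−177) = 177 − 97.35 = 79.65 → 80
  G: 109 + 0.55×(0−109) = 109 − 59.95 = 49.05 → 49
  B: 243 − 133.65 = 109.35 → 109
  → #50316d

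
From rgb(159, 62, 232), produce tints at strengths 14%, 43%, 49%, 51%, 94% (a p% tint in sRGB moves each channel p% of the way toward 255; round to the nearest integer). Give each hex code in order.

#AC59EB, #C891F2, #CE9DF3, #D0A0F4, #F9F3FE

14%: (159 + 13.44 = 172.44→172, 62 + 27.02 = 89.02→89, 232 + 3.22 = 235.22→235) → #AC59EB
43%: (159 + 41.28 = 200.28→200, 62 + 82.99 = 144.99→145, 232 + 9.89 = 241.89→242) → #C891F2
49%: (159 + 47.04 = 206.04→206, 62 + 94.57 = 156.57→157, 232 + 11.27 = 243.27→243) → #CE9DF3
51%: (159 + 48.96 = 207.96→208, 62 + 98.43 = 160.43→160, 232 + 11.73 = 243.73→244) → #D0A0F4
94%: (159 + 90.24 = 249.24→249, 62 + 181.42 = 243.42→243, 232 + 21.62 = 253.62→254) → #F9F3FE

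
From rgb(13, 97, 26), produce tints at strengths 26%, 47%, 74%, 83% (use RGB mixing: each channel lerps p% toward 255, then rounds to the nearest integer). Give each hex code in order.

#4C8A56, #7FAB86, #C0D6C3, #D6E4D8

26%: (13 + 62.92 = 75.92→76, 97 + 41.08 = 138.08→138, 26 + 59.54 = 85.54→86) → #4C8A56
47%: (13 + 113.74 = 126.74→127, 97 + 74.26 = 171.26→171, 26 + 107.63 = 133.63→134) → #7FAB86
74%: (13 + 179.08 = 192.08→192, 97 + 116.92 = 213.92→214, 26 + 169.46 = 195.46→195) → #C0D6C3
83%: (13 + 200.86 = 213.86→214, 97 + 131.14 = 228.14→228, 26 + 190.07 = 216.07→216) → #D6E4D8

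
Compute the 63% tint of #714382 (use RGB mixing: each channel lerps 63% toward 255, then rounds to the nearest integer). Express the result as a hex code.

#cab9d1

#714382 is rgb(113, 67, 130).
Lerp each channel 63% toward 255:
  R: 113 + 0.63×(255−113) = 113 + 89.46 = 202.46 → 202
  G: 67 + 0.63×(255−67) = 67 + 118.44 = 185.44 → 185
  B: 130 + 0.63×(255−130) = 130 + 78.75 = 208.75 → 209
rgb(202, 185, 209) = #cab9d1.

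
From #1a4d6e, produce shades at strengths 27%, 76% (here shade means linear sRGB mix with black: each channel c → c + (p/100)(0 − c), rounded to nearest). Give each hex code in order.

#1a4d6e is rgb(26, 77, 110).
27%: (26 − 7.02 = 18.98→19, 77 − 20.79 = 56.21→56, 110 − 29.7 = 80.3→80) → #133850
76%: (26 − 19.76 = 6.24→6, 77 − 58.52 = 18.48→18, 110 − 83.6 = 26.4→26) → #06121a

#133850, #06121a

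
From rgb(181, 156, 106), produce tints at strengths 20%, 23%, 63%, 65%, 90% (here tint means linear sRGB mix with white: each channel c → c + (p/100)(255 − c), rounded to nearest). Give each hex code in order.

20%: (181 + 14.8 = 195.8→196, 156 + 19.8 = 175.8→176, 106 + 29.8 = 135.8→136) → #C4B088
23%: (181 + 17.02 = 198.02→198, 156 + 22.77 = 178.77→179, 106 + 34.27 = 140.27→140) → #C6B38C
63%: (181 + 46.62 = 227.62→228, 156 + 62.37 = 218.37→218, 106 + 93.87 = 199.87→200) → #E4DAC8
65%: (181 + 48.1 = 229.1→229, 156 + 64.35 = 220.35→220, 106 + 96.85 = 202.85→203) → #E5DCCB
90%: (181 + 66.6 = 247.6→248, 156 + 89.1 = 245.1→245, 106 + 134.1 = 240.1→240) → #F8F5F0

#C4B088, #C6B38C, #E4DAC8, #E5DCCB, #F8F5F0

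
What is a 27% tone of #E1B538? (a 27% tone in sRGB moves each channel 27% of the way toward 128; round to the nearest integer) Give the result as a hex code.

#C7A74B

#E1B538 is rgb(225, 181, 56).
Per channel, c → c + 0.27(128 − c):
  R: 225 − 26.19 = 198.81 → 199
  G: 181 + 0.27×(128−181) = 181 − 14.31 = 166.69 → 167
  B: 56 + 19.44 = 75.44 → 75
rgb(199, 167, 75) = #C7A74B.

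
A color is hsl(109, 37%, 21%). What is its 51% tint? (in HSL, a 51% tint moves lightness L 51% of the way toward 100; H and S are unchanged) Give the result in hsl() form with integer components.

hsl(109, 37%, 61%)

L moves 51% from 21 toward 100: 21 + 40.29 = 61.29 → 61.
H and S are unchanged.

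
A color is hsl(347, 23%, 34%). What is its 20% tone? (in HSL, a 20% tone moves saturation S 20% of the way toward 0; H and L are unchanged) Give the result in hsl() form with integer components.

hsl(347, 18%, 34%)

S moves 20% from 23 toward 0: 23 − 4.6 = 18.4 → 18.
H and L are unchanged.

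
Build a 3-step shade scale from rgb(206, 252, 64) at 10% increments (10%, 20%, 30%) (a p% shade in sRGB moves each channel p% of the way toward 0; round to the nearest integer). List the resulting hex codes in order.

10%: (206 − 20.6 = 185.4→185, 252 − 25.2 = 226.8→227, 64 − 6.4 = 57.6→58) → #B9E33A
20%: (206 − 41.2 = 164.8→165, 252 − 50.4 = 201.6→202, 64 − 12.8 = 51.2→51) → #A5CA33
30%: (206 − 61.8 = 144.2→144, 252 − 75.6 = 176.4→176, 64 − 19.2 = 44.8→45) → #90B02D

#B9E33A, #A5CA33, #90B02D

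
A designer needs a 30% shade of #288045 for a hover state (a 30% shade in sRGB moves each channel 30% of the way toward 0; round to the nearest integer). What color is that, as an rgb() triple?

rgb(28, 90, 48)

#288045 is rgb(40, 128, 69).
Lerp each channel 30% toward 0:
  R: 40 + 0.3×(0−40) = 40 − 12 = 28 → 28
  G: 128 − 38.4 = 89.6 → 90
  B: 69 + 0.3×(0−69) = 69 − 20.7 = 48.3 → 48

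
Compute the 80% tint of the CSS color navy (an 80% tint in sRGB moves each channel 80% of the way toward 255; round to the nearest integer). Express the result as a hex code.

CSS navy is rgb(0, 0, 128).
Lerp each channel 80% toward 255:
  R: 0 + 0.8×(255−0) = 0 + 204 = 204 → 204
  G: 0 + 204 = 204 → 204
  B: 128 + 101.6 = 229.6 → 230
rgb(204, 204, 230) = #cccce6.

#cccce6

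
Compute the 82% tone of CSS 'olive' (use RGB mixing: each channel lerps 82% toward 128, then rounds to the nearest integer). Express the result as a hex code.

CSS olive is rgb(128, 128, 0).
Lerp each channel 82% toward 128:
  R: 128 + 0.82×(128−128) = 128 + 0 = 128 → 128
  G: 128 + 0.82×(128−128) = 128 + 0 = 128 → 128
  B: 0 + 0.82×(128−0) = 0 + 104.96 = 104.96 → 105
rgb(128, 128, 105) = #808069.

#808069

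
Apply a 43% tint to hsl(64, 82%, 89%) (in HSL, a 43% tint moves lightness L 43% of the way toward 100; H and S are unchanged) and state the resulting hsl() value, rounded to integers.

L moves 43% from 89 toward 100: 89 + 4.73 = 93.73 → 94.
H and S are unchanged.

hsl(64, 82%, 94%)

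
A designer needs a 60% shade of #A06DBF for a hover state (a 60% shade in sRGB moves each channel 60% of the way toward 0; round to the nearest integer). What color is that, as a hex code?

#402C4C

#A06DBF is rgb(160, 109, 191).
Per channel, c → c + 0.6(0 − c):
  R: 160 + 0.6×(0−160) = 160 − 96 = 64 → 64
  G: 109 − 65.4 = 43.6 → 44
  B: 191 − 114.6 = 76.4 → 76
rgb(64, 44, 76) = #402C4C.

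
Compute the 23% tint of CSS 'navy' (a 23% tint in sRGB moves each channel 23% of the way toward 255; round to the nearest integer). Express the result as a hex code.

CSS navy is rgb(0, 0, 128).
Per channel, c → c + 0.23(255 − c):
  R: 0 + 0.23×(255−0) = 0 + 58.65 = 58.65 → 59
  G: 0 + 0.23×(255−0) = 0 + 58.65 = 58.65 → 59
  B: 128 + 0.23×(255−128) = 128 + 29.21 = 157.21 → 157
rgb(59, 59, 157) = #3B3B9D.

#3B3B9D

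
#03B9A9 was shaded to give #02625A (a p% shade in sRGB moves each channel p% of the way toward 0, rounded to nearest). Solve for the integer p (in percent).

#03B9A9 is rgb(3, 185, 169); #02625A is rgb(2, 98, 90).
On the G channel (widest range): 98 ≈ 185 + (p/100)(0 − 185), so p ≈ 100×(98 − 185)/(0 − 185) = -8700/-185 = 47.03.
p = 47 reproduces all three channels after rounding.

47%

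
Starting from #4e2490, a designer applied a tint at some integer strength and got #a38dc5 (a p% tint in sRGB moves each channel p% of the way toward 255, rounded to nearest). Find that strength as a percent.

#4e2490 is rgb(78, 36, 144); #a38dc5 is rgb(163, 141, 197).
On the G channel (widest range): 141 ≈ 36 + (p/100)(255 − 36), so p ≈ 100×(141 − 36)/(255 − 36) = 10500/219 = 47.95.
p = 48 reproduces all three channels after rounding.

48%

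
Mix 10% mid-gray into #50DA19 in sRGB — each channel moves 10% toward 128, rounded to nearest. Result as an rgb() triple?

rgb(85, 209, 35)

#50DA19 is rgb(80, 218, 25).
Lerp each channel 10% toward 128:
  R: 80 + 0.1×(128−80) = 80 + 4.8 = 84.8 → 85
  G: 218 + 0.1×(128−218) = 218 − 9 = 209 → 209
  B: 25 + 0.1×(128−25) = 25 + 10.3 = 35.3 → 35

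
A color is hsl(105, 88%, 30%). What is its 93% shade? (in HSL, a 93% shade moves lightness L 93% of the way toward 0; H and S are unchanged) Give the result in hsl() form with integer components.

hsl(105, 88%, 2%)

L moves 93% from 30 toward 0: 30 − 27.9 = 2.1 → 2.
H and S are unchanged.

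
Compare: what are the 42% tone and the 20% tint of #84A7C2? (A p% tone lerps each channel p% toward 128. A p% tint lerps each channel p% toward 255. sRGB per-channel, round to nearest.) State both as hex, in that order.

#8297A6, #9DB9CE

#84A7C2 is rgb(132, 167, 194).
42% tone:
  R: 132 − 1.68 = 130.32 → 130
  G: 167 + 0.42×(128−167) = 167 − 16.38 = 150.62 → 151
  B: 194 − 27.72 = 166.28 → 166
  → #8297A6
20% tint:
  R: 132 + 0.2×(255−132) = 132 + 24.6 = 156.6 → 157
  G: 167 + 0.2×(255−167) = 167 + 17.6 = 184.6 → 185
  B: 194 + 12.2 = 206.2 → 206
  → #9DB9CE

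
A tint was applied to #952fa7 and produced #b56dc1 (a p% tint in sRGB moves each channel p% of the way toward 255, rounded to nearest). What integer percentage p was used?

#952fa7 is rgb(149, 47, 167); #b56dc1 is rgb(181, 109, 193).
On the G channel (widest range): 109 ≈ 47 + (p/100)(255 − 47), so p ≈ 100×(109 − 47)/(255 − 47) = 6200/208 = 29.81.
p = 30 reproduces all three channels after rounding.

30%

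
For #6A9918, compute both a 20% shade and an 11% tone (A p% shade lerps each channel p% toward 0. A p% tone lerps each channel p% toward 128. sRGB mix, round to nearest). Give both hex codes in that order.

#6A9918 is rgb(106, 153, 24).
20% shade:
  R: 106 + 0.2×(0−106) = 106 − 21.2 = 84.8 → 85
  G: 153 + 0.2×(0−153) = 153 − 30.6 = 122.4 → 122
  B: 24 + 0.2×(0−24) = 24 − 4.8 = 19.2 → 19
  → #557A13
11% tone:
  R: 106 + 0.11×(128−106) = 106 + 2.42 = 108.42 → 108
  G: 153 + 0.11×(128−153) = 153 − 2.75 = 150.25 → 150
  B: 24 + 11.44 = 35.44 → 35
  → #6C9623

#557A13, #6C9623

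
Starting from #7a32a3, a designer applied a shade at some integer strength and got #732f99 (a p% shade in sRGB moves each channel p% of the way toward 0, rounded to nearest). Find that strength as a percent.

#7a32a3 is rgb(122, 50, 163); #732f99 is rgb(115, 47, 153).
On the B channel (widest range): 153 ≈ 163 + (p/100)(0 − 163), so p ≈ 100×(153 − 163)/(0 − 163) = -1000/-163 = 6.13.
p = 6 reproduces all three channels after rounding.

6%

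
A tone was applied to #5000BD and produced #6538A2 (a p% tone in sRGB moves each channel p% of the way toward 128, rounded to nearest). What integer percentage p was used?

#5000BD is rgb(80, 0, 189); #6538A2 is rgb(101, 56, 162).
On the G channel (widest range): 56 ≈ 0 + (p/100)(128 − 0), so p ≈ 100×(56 − 0)/(128 − 0) = 5600/128 = 43.75.
p = 44 reproduces all three channels after rounding.

44%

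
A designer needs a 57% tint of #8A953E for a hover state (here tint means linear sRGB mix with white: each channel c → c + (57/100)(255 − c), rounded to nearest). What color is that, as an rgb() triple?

#8A953E is rgb(138, 149, 62).
Per channel, c → c + 0.57(255 − c):
  R: 138 + 0.57×(255−138) = 138 + 66.69 = 204.69 → 205
  G: 149 + 0.57×(255−149) = 149 + 60.42 = 209.42 → 209
  B: 62 + 110.01 = 172.01 → 172

rgb(205, 209, 172)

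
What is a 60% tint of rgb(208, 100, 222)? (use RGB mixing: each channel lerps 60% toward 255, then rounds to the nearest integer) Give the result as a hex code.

Per channel, c → c + 0.6(255 − c):
  R: 208 + 0.6×(255−208) = 208 + 28.2 = 236.2 → 236
  G: 100 + 0.6×(255−100) = 100 + 93 = 193 → 193
  B: 222 + 0.6×(255−222) = 222 + 19.8 = 241.8 → 242
rgb(236, 193, 242) = #ECC1F2.

#ECC1F2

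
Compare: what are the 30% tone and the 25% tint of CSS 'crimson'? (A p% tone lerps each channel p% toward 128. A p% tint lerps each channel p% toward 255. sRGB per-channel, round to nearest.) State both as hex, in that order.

#c03450, #e54f6d

CSS crimson is rgb(220, 20, 60).
30% tone:
  R: 220 − 27.6 = 192.4 → 192
  G: 20 + 0.3×(128−20) = 20 + 32.4 = 52.4 → 52
  B: 60 + 0.3×(128−60) = 60 + 20.4 = 80.4 → 80
  → #c03450
25% tint:
  R: 220 + 8.75 = 228.75 → 229
  G: 20 + 0.25×(255−20) = 20 + 58.75 = 78.75 → 79
  B: 60 + 0.25×(255−60) = 60 + 48.75 = 108.75 → 109
  → #e54f6d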